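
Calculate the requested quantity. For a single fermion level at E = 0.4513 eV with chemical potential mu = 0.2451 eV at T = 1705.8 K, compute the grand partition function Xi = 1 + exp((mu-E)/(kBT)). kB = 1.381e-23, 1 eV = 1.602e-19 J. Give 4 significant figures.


Step 1: (mu - E) = 0.2451 - 0.4513 = -0.2062 eV
Step 2: x = (mu-E)*eV/(kB*T) = -0.2062*1.602e-19/(1.381e-23*1705.8) = -1.402
Step 3: exp(x) = 0.246
Step 4: Xi = 1 + 0.246 = 1.246

1.246


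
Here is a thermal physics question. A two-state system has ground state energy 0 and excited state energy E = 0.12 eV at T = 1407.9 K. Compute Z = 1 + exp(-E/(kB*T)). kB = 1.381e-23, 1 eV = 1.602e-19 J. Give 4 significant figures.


Step 1: Compute beta*E = E*eV/(kB*T) = 0.12*1.602e-19/(1.381e-23*1407.9) = 0.9887
Step 2: exp(-beta*E) = exp(-0.9887) = 0.372
Step 3: Z = 1 + 0.372 = 1.372

1.372


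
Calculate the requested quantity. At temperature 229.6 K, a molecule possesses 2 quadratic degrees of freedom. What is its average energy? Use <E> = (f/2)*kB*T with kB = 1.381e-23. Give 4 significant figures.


Step 1: f/2 = 2/2 = 1
Step 2: kB*T = 1.381e-23 * 229.6 = 3.171e-21
Step 3: <E> = 1 * 3.171e-21 = 3.171e-21 J

3.171e-21


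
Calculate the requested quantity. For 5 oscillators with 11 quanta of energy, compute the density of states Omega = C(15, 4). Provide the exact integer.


Step 1: Use binomial coefficient C(15, 4)
Step 2: Numerator = 15! / 11!
Step 3: Denominator = 4!
Step 4: Omega = 1365

1365


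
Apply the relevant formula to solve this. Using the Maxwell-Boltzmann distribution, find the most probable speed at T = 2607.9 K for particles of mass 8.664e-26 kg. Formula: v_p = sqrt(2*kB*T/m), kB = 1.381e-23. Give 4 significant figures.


Step 1: Numerator = 2*kB*T = 2*1.381e-23*2607.9 = 7.203e-20
Step 2: Ratio = 7.203e-20 / 8.664e-26 = 8.314e+05
Step 3: v_p = sqrt(8.314e+05) = 911.8 m/s

911.8


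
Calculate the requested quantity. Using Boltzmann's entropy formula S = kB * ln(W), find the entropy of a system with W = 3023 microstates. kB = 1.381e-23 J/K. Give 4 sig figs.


Step 1: ln(W) = ln(3023) = 8.014
Step 2: S = kB * ln(W) = 1.381e-23 * 8.014
Step 3: S = 1.107e-22 J/K

1.107e-22


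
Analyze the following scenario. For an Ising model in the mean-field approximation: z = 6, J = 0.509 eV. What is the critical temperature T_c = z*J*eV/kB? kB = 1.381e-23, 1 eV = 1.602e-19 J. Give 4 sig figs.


Step 1: z*J = 6*0.509 = 3.054 eV
Step 2: Convert to Joules: 3.054*1.602e-19 = 4.893e-19 J
Step 3: T_c = 4.893e-19 / 1.381e-23 = 3.543e+04 K

3.543e+04


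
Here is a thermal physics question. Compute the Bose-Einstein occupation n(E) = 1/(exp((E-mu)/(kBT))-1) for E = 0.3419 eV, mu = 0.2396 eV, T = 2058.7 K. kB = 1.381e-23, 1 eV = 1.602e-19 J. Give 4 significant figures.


Step 1: (E - mu) = 0.1023 eV
Step 2: x = (E-mu)*eV/(kB*T) = 0.1023*1.602e-19/(1.381e-23*2058.7) = 0.5764
Step 3: exp(x) = 1.78
Step 4: n = 1/(exp(x)-1) = 1.283

1.283


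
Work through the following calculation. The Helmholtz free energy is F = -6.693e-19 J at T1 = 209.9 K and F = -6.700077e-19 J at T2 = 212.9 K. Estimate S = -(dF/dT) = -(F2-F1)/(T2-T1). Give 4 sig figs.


Step 1: dF = F2 - F1 = -6.700077e-19 - (-6.693e-19) = -7.077e-22 J
Step 2: dT = T2 - T1 = 212.9 - 209.9 = 3 K
Step 3: S = -dF/dT = -(-7.077e-22)/3 = 2.359e-22 J/K

2.359e-22


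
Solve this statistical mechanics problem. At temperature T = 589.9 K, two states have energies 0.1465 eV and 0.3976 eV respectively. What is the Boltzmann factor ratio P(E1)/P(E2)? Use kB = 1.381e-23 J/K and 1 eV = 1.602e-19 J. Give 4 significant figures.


Step 1: Compute energy difference dE = E1 - E2 = 0.1465 - 0.3976 = -0.2511 eV
Step 2: Convert to Joules: dE_J = -0.2511 * 1.602e-19 = -4.023e-20 J
Step 3: Compute exponent = -dE_J / (kB * T) = -(-4.023e-20) / (1.381e-23 * 589.9) = 4.938
Step 4: P(E1)/P(E2) = exp(4.938) = 139.5

139.5


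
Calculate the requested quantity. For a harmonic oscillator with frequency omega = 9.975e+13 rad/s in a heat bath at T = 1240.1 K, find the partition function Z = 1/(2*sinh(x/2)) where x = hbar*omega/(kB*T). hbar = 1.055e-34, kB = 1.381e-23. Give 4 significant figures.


Step 1: Compute x = hbar*omega/(kB*T) = 1.055e-34*9.975e+13/(1.381e-23*1240.1) = 0.6145
Step 2: x/2 = 0.3072
Step 3: sinh(x/2) = 0.3121
Step 4: Z = 1/(2*0.3121) = 1.602

1.602


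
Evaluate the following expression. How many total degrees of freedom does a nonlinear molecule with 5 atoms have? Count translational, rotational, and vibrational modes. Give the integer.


Step 1: Translational DOF = 3
Step 2: Rotational DOF (nonlinear) = 3
Step 3: Vibrational DOF = 3*5 - 6 = 9
Step 4: Total = 3 + 3 + 9 = 15

15


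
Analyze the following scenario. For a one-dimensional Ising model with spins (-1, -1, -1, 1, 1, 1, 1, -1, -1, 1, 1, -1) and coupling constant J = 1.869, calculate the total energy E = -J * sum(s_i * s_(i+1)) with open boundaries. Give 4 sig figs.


Step 1: Nearest-neighbor products: 1, 1, -1, 1, 1, 1, -1, 1, -1, 1, -1
Step 2: Sum of products = 3
Step 3: E = -1.869 * 3 = -5.607

-5.607


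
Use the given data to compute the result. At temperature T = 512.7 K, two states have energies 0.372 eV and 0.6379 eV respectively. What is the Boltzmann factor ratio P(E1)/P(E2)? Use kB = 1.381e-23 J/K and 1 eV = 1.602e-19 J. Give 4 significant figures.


Step 1: Compute energy difference dE = E1 - E2 = 0.372 - 0.6379 = -0.2659 eV
Step 2: Convert to Joules: dE_J = -0.2659 * 1.602e-19 = -4.26e-20 J
Step 3: Compute exponent = -dE_J / (kB * T) = -(-4.26e-20) / (1.381e-23 * 512.7) = 6.016
Step 4: P(E1)/P(E2) = exp(6.016) = 410

410


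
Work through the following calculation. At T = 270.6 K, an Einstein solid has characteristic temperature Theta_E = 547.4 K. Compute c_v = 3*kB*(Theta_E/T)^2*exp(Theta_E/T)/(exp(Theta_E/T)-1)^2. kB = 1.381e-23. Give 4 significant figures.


Step 1: x = Theta_E/T = 547.4/270.6 = 2.023
Step 2: x^2 = 4.092
Step 3: exp(x) = 7.56
Step 4: c_v = 3*1.381e-23*4.092*7.56/(7.56-1)^2 = 2.978e-23

2.978e-23


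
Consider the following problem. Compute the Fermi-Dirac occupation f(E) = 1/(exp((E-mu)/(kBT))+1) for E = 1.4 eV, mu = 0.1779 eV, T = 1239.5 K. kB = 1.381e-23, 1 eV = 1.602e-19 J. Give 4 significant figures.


Step 1: (E - mu) = 1.4 - 0.1779 = 1.222 eV
Step 2: Convert: (E-mu)*eV = 1.958e-19 J
Step 3: x = (E-mu)*eV/(kB*T) = 11.44
Step 4: f = 1/(exp(11.44)+1) = 1.078e-05

1.078e-05


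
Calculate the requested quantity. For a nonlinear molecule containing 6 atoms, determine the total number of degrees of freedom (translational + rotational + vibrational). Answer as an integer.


Step 1: Translational DOF = 3
Step 2: Rotational DOF (nonlinear) = 3
Step 3: Vibrational DOF = 3*6 - 6 = 12
Step 4: Total = 3 + 3 + 12 = 18

18


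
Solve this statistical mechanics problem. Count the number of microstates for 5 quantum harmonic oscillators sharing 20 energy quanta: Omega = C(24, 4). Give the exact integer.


Step 1: Use binomial coefficient C(24, 4)
Step 2: Numerator = 24! / 20!
Step 3: Denominator = 4!
Step 4: Omega = 10626

10626


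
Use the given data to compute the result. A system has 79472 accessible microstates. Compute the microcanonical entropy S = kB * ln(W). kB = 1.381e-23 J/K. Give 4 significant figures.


Step 1: ln(W) = ln(79472) = 11.28
Step 2: S = kB * ln(W) = 1.381e-23 * 11.28
Step 3: S = 1.558e-22 J/K

1.558e-22


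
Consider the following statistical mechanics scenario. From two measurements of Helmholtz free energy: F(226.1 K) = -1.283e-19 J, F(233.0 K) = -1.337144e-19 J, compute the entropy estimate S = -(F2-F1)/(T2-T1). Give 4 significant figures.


Step 1: dF = F2 - F1 = -1.337144e-19 - (-1.283e-19) = -5.4144e-21 J
Step 2: dT = T2 - T1 = 233.0 - 226.1 = 6.9 K
Step 3: S = -dF/dT = -(-5.4144e-21)/6.9 = 7.847e-22 J/K

7.847e-22


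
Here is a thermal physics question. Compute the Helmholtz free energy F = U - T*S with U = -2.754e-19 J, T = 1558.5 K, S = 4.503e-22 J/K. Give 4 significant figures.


Step 1: T*S = 1558.5 * 4.503e-22 = 7.018e-19 J
Step 2: F = U - T*S = -2.754e-19 - 7.018e-19
Step 3: F = -9.772e-19 J

-9.772e-19


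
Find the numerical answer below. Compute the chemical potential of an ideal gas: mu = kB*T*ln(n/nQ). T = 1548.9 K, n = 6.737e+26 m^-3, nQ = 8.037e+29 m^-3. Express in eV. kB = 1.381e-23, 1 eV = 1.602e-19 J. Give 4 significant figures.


Step 1: n/nQ = 6.737e+26/8.037e+29 = 0.0008382
Step 2: ln(n/nQ) = -7.084
Step 3: mu = kB*T*ln(n/nQ) = 2.139e-20*-7.084 = -1.515e-19 J
Step 4: Convert to eV: -1.515e-19/1.602e-19 = -0.9459 eV

-0.9459


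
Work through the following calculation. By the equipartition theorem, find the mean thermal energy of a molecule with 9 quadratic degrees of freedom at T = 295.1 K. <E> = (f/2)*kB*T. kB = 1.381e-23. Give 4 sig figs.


Step 1: f/2 = 9/2 = 4.5
Step 2: kB*T = 1.381e-23 * 295.1 = 4.075e-21
Step 3: <E> = 4.5 * 4.075e-21 = 1.834e-20 J

1.834e-20


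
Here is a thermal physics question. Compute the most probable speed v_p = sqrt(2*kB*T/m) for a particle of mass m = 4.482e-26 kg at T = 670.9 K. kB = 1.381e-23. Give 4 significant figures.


Step 1: Numerator = 2*kB*T = 2*1.381e-23*670.9 = 1.853e-20
Step 2: Ratio = 1.853e-20 / 4.482e-26 = 4.134e+05
Step 3: v_p = sqrt(4.134e+05) = 643 m/s

643


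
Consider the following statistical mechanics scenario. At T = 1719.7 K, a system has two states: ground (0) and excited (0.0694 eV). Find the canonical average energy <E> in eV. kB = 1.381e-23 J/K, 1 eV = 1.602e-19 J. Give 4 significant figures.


Step 1: beta*E = 0.0694*1.602e-19/(1.381e-23*1719.7) = 0.4681
Step 2: exp(-beta*E) = 0.6262
Step 3: <E> = 0.0694*0.6262/(1+0.6262) = 0.02672 eV

0.02672


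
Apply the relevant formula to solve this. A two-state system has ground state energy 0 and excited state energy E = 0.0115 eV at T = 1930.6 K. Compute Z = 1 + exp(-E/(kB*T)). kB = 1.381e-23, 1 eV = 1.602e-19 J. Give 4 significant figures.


Step 1: Compute beta*E = E*eV/(kB*T) = 0.0115*1.602e-19/(1.381e-23*1930.6) = 0.0691
Step 2: exp(-beta*E) = exp(-0.0691) = 0.9332
Step 3: Z = 1 + 0.9332 = 1.933

1.933


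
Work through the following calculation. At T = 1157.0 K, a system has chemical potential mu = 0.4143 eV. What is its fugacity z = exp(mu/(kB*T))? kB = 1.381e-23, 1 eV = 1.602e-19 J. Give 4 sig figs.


Step 1: Convert mu to Joules: 0.4143*1.602e-19 = 6.637e-20 J
Step 2: kB*T = 1.381e-23*1157.0 = 1.598e-20 J
Step 3: mu/(kB*T) = 4.154
Step 4: z = exp(4.154) = 63.68

63.68


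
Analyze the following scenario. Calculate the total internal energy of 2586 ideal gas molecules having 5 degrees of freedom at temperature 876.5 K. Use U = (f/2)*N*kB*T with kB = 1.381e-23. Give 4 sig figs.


Step 1: f/2 = 5/2 = 2.5
Step 2: N*kB*T = 2586*1.381e-23*876.5 = 3.13e-17
Step 3: U = 2.5 * 3.13e-17 = 7.826e-17 J

7.826e-17


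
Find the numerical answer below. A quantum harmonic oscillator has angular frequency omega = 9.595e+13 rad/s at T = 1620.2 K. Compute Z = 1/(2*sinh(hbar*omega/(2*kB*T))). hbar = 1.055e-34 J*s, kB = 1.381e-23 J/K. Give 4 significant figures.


Step 1: Compute x = hbar*omega/(kB*T) = 1.055e-34*9.595e+13/(1.381e-23*1620.2) = 0.4524
Step 2: x/2 = 0.2262
Step 3: sinh(x/2) = 0.2281
Step 4: Z = 1/(2*0.2281) = 2.192

2.192


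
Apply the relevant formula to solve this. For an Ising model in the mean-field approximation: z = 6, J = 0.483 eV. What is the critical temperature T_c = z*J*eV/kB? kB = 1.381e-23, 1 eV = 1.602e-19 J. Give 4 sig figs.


Step 1: z*J = 6*0.483 = 2.898 eV
Step 2: Convert to Joules: 2.898*1.602e-19 = 4.643e-19 J
Step 3: T_c = 4.643e-19 / 1.381e-23 = 3.362e+04 K

3.362e+04


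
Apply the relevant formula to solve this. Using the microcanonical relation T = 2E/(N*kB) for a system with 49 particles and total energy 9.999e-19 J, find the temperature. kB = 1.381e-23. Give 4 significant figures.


Step 1: Numerator = 2*E = 2*9.999e-19 = 2e-18 J
Step 2: Denominator = N*kB = 49*1.381e-23 = 6.767e-22
Step 3: T = 2e-18 / 6.767e-22 = 2955 K

2955


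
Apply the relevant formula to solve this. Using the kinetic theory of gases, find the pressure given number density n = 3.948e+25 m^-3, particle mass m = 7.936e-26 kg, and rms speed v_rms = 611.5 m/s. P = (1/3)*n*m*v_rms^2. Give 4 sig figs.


Step 1: v_rms^2 = 611.5^2 = 3.739e+05
Step 2: n*m = 3.948e+25*7.936e-26 = 3.133
Step 3: P = (1/3)*3.133*3.739e+05 = 3.905e+05 Pa

3.905e+05


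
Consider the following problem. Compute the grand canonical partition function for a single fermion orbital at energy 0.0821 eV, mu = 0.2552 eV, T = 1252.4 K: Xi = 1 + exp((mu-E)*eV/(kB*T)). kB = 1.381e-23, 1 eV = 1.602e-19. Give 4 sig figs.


Step 1: (mu - E) = 0.2552 - 0.0821 = 0.1731 eV
Step 2: x = (mu-E)*eV/(kB*T) = 0.1731*1.602e-19/(1.381e-23*1252.4) = 1.603
Step 3: exp(x) = 4.97
Step 4: Xi = 1 + 4.97 = 5.97

5.97


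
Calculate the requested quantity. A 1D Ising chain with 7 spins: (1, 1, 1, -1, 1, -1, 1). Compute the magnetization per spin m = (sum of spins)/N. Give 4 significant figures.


Step 1: Count up spins (+1): 5, down spins (-1): 2
Step 2: Total magnetization M = 5 - 2 = 3
Step 3: m = M/N = 3/7 = 0.4286

0.4286


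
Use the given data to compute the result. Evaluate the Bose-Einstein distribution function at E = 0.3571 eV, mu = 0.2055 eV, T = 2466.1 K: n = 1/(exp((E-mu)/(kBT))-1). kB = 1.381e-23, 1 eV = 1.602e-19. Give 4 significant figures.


Step 1: (E - mu) = 0.1516 eV
Step 2: x = (E-mu)*eV/(kB*T) = 0.1516*1.602e-19/(1.381e-23*2466.1) = 0.7131
Step 3: exp(x) = 2.04
Step 4: n = 1/(exp(x)-1) = 0.9612

0.9612


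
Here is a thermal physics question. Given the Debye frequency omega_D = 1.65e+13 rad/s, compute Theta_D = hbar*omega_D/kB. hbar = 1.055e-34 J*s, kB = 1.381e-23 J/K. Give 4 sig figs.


Step 1: hbar*omega_D = 1.055e-34 * 1.65e+13 = 1.741e-21 J
Step 2: Theta_D = 1.741e-21 / 1.381e-23
Step 3: Theta_D = 126 K

126


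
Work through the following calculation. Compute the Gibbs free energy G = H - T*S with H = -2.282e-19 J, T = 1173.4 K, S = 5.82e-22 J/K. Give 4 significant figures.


Step 1: T*S = 1173.4 * 5.82e-22 = 6.829e-19 J
Step 2: G = H - T*S = -2.282e-19 - 6.829e-19
Step 3: G = -9.111e-19 J

-9.111e-19


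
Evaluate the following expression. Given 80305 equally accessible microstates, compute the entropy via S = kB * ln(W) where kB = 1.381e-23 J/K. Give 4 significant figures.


Step 1: ln(W) = ln(80305) = 11.29
Step 2: S = kB * ln(W) = 1.381e-23 * 11.29
Step 3: S = 1.56e-22 J/K

1.56e-22


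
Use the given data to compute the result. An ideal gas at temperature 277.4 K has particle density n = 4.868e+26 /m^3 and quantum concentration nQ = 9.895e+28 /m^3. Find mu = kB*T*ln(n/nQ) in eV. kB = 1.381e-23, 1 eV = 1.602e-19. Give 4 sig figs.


Step 1: n/nQ = 4.868e+26/9.895e+28 = 0.00492
Step 2: ln(n/nQ) = -5.315
Step 3: mu = kB*T*ln(n/nQ) = 3.831e-21*-5.315 = -2.036e-20 J
Step 4: Convert to eV: -2.036e-20/1.602e-19 = -0.1271 eV

-0.1271


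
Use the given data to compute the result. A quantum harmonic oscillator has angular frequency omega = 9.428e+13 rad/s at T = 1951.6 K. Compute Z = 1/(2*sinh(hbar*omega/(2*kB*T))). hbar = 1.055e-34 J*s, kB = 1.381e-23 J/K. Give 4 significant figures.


Step 1: Compute x = hbar*omega/(kB*T) = 1.055e-34*9.428e+13/(1.381e-23*1951.6) = 0.3691
Step 2: x/2 = 0.1845
Step 3: sinh(x/2) = 0.1856
Step 4: Z = 1/(2*0.1856) = 2.694

2.694


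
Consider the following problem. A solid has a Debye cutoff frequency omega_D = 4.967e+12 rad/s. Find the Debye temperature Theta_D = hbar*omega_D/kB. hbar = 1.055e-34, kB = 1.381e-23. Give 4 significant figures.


Step 1: hbar*omega_D = 1.055e-34 * 4.967e+12 = 5.24e-22 J
Step 2: Theta_D = 5.24e-22 / 1.381e-23
Step 3: Theta_D = 37.94 K

37.94


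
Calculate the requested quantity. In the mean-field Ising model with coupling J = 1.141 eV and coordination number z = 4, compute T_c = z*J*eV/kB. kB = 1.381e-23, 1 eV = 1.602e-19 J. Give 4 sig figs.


Step 1: z*J = 4*1.141 = 4.564 eV
Step 2: Convert to Joules: 4.564*1.602e-19 = 7.312e-19 J
Step 3: T_c = 7.312e-19 / 1.381e-23 = 5.294e+04 K

5.294e+04


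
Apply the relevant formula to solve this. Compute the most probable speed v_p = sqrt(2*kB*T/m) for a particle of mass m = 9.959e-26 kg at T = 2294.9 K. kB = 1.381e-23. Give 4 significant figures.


Step 1: Numerator = 2*kB*T = 2*1.381e-23*2294.9 = 6.339e-20
Step 2: Ratio = 6.339e-20 / 9.959e-26 = 6.365e+05
Step 3: v_p = sqrt(6.365e+05) = 797.8 m/s

797.8


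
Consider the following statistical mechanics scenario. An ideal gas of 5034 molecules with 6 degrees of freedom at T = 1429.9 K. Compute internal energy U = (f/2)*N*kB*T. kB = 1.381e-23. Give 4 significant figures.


Step 1: f/2 = 6/2 = 3.0
Step 2: N*kB*T = 5034*1.381e-23*1429.9 = 9.941e-17
Step 3: U = 3.0 * 9.941e-17 = 2.982e-16 J

2.982e-16


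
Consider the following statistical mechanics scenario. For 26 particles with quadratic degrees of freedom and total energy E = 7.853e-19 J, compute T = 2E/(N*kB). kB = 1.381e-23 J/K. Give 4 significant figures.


Step 1: Numerator = 2*E = 2*7.853e-19 = 1.571e-18 J
Step 2: Denominator = N*kB = 26*1.381e-23 = 3.591e-22
Step 3: T = 1.571e-18 / 3.591e-22 = 4374 K

4374


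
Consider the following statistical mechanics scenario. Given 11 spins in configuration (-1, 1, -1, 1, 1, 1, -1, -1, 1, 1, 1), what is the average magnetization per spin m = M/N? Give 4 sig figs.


Step 1: Count up spins (+1): 7, down spins (-1): 4
Step 2: Total magnetization M = 7 - 4 = 3
Step 3: m = M/N = 3/11 = 0.2727

0.2727


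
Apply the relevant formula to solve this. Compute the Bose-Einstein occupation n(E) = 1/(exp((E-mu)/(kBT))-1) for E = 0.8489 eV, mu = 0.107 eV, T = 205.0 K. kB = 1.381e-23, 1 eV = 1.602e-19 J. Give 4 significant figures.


Step 1: (E - mu) = 0.7419 eV
Step 2: x = (E-mu)*eV/(kB*T) = 0.7419*1.602e-19/(1.381e-23*205.0) = 41.98
Step 3: exp(x) = 1.708e+18
Step 4: n = 1/(exp(x)-1) = 5.856e-19

5.856e-19


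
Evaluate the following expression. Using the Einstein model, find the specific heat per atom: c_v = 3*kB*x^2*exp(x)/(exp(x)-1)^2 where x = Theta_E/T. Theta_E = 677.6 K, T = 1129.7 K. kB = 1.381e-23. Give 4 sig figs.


Step 1: x = Theta_E/T = 677.6/1129.7 = 0.5998
Step 2: x^2 = 0.3598
Step 3: exp(x) = 1.822
Step 4: c_v = 3*1.381e-23*0.3598*1.822/(1.822-1)^2 = 4.021e-23

4.021e-23


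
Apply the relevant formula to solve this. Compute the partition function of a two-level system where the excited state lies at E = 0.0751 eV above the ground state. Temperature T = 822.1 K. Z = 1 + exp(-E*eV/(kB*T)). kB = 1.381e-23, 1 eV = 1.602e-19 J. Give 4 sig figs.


Step 1: Compute beta*E = E*eV/(kB*T) = 0.0751*1.602e-19/(1.381e-23*822.1) = 1.06
Step 2: exp(-beta*E) = exp(-1.06) = 0.3466
Step 3: Z = 1 + 0.3466 = 1.347

1.347


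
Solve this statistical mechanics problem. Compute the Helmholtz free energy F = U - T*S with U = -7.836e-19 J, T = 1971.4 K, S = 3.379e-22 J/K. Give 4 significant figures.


Step 1: T*S = 1971.4 * 3.379e-22 = 6.661e-19 J
Step 2: F = U - T*S = -7.836e-19 - 6.661e-19
Step 3: F = -1.45e-18 J

-1.45e-18


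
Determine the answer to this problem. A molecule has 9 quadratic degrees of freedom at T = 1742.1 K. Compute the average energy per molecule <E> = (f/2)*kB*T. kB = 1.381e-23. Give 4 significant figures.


Step 1: f/2 = 9/2 = 4.5
Step 2: kB*T = 1.381e-23 * 1742.1 = 2.406e-20
Step 3: <E> = 4.5 * 2.406e-20 = 1.083e-19 J

1.083e-19


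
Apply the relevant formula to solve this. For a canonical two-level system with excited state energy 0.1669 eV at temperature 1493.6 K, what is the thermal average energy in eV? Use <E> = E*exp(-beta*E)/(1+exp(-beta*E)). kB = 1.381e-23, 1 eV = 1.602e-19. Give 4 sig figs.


Step 1: beta*E = 0.1669*1.602e-19/(1.381e-23*1493.6) = 1.296
Step 2: exp(-beta*E) = 0.2736
Step 3: <E> = 0.1669*0.2736/(1+0.2736) = 0.03585 eV

0.03585


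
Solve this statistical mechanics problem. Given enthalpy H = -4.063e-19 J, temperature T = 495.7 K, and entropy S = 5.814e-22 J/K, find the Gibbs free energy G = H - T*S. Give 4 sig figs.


Step 1: T*S = 495.7 * 5.814e-22 = 2.882e-19 J
Step 2: G = H - T*S = -4.063e-19 - 2.882e-19
Step 3: G = -6.945e-19 J

-6.945e-19


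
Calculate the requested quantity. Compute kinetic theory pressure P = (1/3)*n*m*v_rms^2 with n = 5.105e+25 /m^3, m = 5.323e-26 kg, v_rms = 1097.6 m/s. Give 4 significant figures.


Step 1: v_rms^2 = 1097.6^2 = 1.205e+06
Step 2: n*m = 5.105e+25*5.323e-26 = 2.717
Step 3: P = (1/3)*2.717*1.205e+06 = 1.091e+06 Pa

1.091e+06


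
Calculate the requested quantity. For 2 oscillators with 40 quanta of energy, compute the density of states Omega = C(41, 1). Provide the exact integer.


Step 1: Use binomial coefficient C(41, 1)
Step 2: Numerator = 41! / 40!
Step 3: Denominator = 1!
Step 4: Omega = 41

41


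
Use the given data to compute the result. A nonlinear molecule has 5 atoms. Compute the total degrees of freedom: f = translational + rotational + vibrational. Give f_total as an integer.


Step 1: Translational DOF = 3
Step 2: Rotational DOF (nonlinear) = 3
Step 3: Vibrational DOF = 3*5 - 6 = 9
Step 4: Total = 3 + 3 + 9 = 15

15


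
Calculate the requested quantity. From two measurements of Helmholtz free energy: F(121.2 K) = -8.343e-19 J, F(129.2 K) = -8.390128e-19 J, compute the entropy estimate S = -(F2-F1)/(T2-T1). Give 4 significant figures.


Step 1: dF = F2 - F1 = -8.390128e-19 - (-8.343e-19) = -4.7128e-21 J
Step 2: dT = T2 - T1 = 129.2 - 121.2 = 8 K
Step 3: S = -dF/dT = -(-4.7128e-21)/8 = 5.891e-22 J/K

5.891e-22


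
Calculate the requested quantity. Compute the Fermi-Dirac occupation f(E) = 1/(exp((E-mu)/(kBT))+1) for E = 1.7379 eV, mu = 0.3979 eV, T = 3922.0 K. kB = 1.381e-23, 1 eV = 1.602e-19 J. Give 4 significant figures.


Step 1: (E - mu) = 1.7379 - 0.3979 = 1.34 eV
Step 2: Convert: (E-mu)*eV = 2.147e-19 J
Step 3: x = (E-mu)*eV/(kB*T) = 3.963
Step 4: f = 1/(exp(3.963)+1) = 0.01864

0.01864


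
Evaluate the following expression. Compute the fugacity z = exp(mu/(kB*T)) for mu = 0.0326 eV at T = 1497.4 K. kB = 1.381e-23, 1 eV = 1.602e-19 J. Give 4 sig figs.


Step 1: Convert mu to Joules: 0.0326*1.602e-19 = 5.223e-21 J
Step 2: kB*T = 1.381e-23*1497.4 = 2.068e-20 J
Step 3: mu/(kB*T) = 0.2526
Step 4: z = exp(0.2526) = 1.287

1.287


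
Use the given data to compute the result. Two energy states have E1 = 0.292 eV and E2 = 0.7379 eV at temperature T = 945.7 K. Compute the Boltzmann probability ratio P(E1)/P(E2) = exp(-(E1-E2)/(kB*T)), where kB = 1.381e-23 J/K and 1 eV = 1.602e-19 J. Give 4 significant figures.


Step 1: Compute energy difference dE = E1 - E2 = 0.292 - 0.7379 = -0.4459 eV
Step 2: Convert to Joules: dE_J = -0.4459 * 1.602e-19 = -7.143e-20 J
Step 3: Compute exponent = -dE_J / (kB * T) = -(-7.143e-20) / (1.381e-23 * 945.7) = 5.47
Step 4: P(E1)/P(E2) = exp(5.47) = 237.4

237.4


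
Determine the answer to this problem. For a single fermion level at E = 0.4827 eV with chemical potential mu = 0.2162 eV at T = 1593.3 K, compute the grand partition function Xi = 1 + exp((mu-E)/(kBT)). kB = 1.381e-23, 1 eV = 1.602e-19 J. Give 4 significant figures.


Step 1: (mu - E) = 0.2162 - 0.4827 = -0.2665 eV
Step 2: x = (mu-E)*eV/(kB*T) = -0.2665*1.602e-19/(1.381e-23*1593.3) = -1.94
Step 3: exp(x) = 0.1437
Step 4: Xi = 1 + 0.1437 = 1.144

1.144


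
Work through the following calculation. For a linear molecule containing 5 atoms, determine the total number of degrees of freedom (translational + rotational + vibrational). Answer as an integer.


Step 1: Translational DOF = 3
Step 2: Rotational DOF (linear) = 2
Step 3: Vibrational DOF = 3*5 - 5 = 10
Step 4: Total = 3 + 2 + 10 = 15

15


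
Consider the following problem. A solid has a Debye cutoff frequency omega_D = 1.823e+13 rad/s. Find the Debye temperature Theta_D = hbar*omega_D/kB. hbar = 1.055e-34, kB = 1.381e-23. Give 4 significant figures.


Step 1: hbar*omega_D = 1.055e-34 * 1.823e+13 = 1.923e-21 J
Step 2: Theta_D = 1.923e-21 / 1.381e-23
Step 3: Theta_D = 139.3 K

139.3


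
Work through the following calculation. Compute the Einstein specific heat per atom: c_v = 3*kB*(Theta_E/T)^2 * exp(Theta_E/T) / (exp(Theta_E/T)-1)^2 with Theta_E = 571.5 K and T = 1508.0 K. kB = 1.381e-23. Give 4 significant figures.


Step 1: x = Theta_E/T = 571.5/1508.0 = 0.379
Step 2: x^2 = 0.1436
Step 3: exp(x) = 1.461
Step 4: c_v = 3*1.381e-23*0.1436*1.461/(1.461-1)^2 = 4.094e-23

4.094e-23


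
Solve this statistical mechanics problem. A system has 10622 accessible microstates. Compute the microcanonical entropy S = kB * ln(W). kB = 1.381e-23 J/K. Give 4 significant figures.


Step 1: ln(W) = ln(10622) = 9.271
Step 2: S = kB * ln(W) = 1.381e-23 * 9.271
Step 3: S = 1.28e-22 J/K

1.28e-22


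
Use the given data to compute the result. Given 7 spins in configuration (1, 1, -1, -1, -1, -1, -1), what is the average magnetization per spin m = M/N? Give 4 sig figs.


Step 1: Count up spins (+1): 2, down spins (-1): 5
Step 2: Total magnetization M = 2 - 5 = -3
Step 3: m = M/N = -3/7 = -0.4286

-0.4286


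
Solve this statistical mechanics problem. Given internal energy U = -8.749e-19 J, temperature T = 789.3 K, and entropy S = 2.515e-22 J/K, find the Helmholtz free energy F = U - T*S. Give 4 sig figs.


Step 1: T*S = 789.3 * 2.515e-22 = 1.985e-19 J
Step 2: F = U - T*S = -8.749e-19 - 1.985e-19
Step 3: F = -1.073e-18 J

-1.073e-18


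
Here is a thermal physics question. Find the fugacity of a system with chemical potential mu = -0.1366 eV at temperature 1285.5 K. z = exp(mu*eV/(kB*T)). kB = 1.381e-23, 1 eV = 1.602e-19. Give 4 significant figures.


Step 1: Convert mu to Joules: -0.1366*1.602e-19 = -2.188e-20 J
Step 2: kB*T = 1.381e-23*1285.5 = 1.775e-20 J
Step 3: mu/(kB*T) = -1.233
Step 4: z = exp(-1.233) = 0.2915

0.2915


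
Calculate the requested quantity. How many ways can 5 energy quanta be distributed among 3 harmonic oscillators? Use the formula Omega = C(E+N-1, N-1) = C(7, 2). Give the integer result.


Step 1: Use binomial coefficient C(7, 2)
Step 2: Numerator = 7! / 5!
Step 3: Denominator = 2!
Step 4: Omega = 21

21


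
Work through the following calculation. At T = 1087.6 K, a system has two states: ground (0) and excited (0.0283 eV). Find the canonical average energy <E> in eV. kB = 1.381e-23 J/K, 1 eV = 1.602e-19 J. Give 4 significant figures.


Step 1: beta*E = 0.0283*1.602e-19/(1.381e-23*1087.6) = 0.3018
Step 2: exp(-beta*E) = 0.7395
Step 3: <E> = 0.0283*0.7395/(1+0.7395) = 0.01203 eV

0.01203


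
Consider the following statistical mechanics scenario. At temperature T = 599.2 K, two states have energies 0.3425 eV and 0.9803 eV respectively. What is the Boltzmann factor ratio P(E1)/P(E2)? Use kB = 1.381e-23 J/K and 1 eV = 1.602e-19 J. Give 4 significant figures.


Step 1: Compute energy difference dE = E1 - E2 = 0.3425 - 0.9803 = -0.6378 eV
Step 2: Convert to Joules: dE_J = -0.6378 * 1.602e-19 = -1.022e-19 J
Step 3: Compute exponent = -dE_J / (kB * T) = -(-1.022e-19) / (1.381e-23 * 599.2) = 12.35
Step 4: P(E1)/P(E2) = exp(12.35) = 2.304e+05

2.304e+05


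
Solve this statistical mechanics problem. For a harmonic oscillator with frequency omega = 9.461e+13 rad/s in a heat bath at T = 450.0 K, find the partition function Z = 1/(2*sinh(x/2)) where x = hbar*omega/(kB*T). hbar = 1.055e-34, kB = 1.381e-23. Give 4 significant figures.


Step 1: Compute x = hbar*omega/(kB*T) = 1.055e-34*9.461e+13/(1.381e-23*450.0) = 1.606
Step 2: x/2 = 0.8031
Step 3: sinh(x/2) = 0.8922
Step 4: Z = 1/(2*0.8922) = 0.5604

0.5604


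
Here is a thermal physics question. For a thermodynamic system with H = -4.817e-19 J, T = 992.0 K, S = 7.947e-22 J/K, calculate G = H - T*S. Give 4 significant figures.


Step 1: T*S = 992.0 * 7.947e-22 = 7.883e-19 J
Step 2: G = H - T*S = -4.817e-19 - 7.883e-19
Step 3: G = -1.27e-18 J

-1.27e-18


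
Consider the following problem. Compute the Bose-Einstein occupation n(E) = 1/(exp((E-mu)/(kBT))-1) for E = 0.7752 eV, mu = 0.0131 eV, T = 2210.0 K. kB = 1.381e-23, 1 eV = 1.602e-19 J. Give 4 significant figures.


Step 1: (E - mu) = 0.7621 eV
Step 2: x = (E-mu)*eV/(kB*T) = 0.7621*1.602e-19/(1.381e-23*2210.0) = 4
Step 3: exp(x) = 54.61
Step 4: n = 1/(exp(x)-1) = 0.01865

0.01865


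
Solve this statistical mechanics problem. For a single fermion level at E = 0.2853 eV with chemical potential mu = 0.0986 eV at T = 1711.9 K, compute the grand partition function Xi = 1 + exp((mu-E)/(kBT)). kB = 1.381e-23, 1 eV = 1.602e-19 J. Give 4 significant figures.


Step 1: (mu - E) = 0.0986 - 0.2853 = -0.1867 eV
Step 2: x = (mu-E)*eV/(kB*T) = -0.1867*1.602e-19/(1.381e-23*1711.9) = -1.265
Step 3: exp(x) = 0.2822
Step 4: Xi = 1 + 0.2822 = 1.282

1.282


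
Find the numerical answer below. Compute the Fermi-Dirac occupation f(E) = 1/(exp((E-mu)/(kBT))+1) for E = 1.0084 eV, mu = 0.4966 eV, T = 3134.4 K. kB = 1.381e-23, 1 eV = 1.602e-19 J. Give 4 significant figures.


Step 1: (E - mu) = 1.0084 - 0.4966 = 0.5118 eV
Step 2: Convert: (E-mu)*eV = 8.199e-20 J
Step 3: x = (E-mu)*eV/(kB*T) = 1.894
Step 4: f = 1/(exp(1.894)+1) = 0.1308

0.1308


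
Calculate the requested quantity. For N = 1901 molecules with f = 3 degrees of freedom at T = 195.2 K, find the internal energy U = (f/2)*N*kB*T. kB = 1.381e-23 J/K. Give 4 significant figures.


Step 1: f/2 = 3/2 = 1.5
Step 2: N*kB*T = 1901*1.381e-23*195.2 = 5.125e-18
Step 3: U = 1.5 * 5.125e-18 = 7.687e-18 J

7.687e-18


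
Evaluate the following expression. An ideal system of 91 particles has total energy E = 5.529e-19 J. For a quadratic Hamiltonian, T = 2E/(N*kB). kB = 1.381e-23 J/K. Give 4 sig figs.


Step 1: Numerator = 2*E = 2*5.529e-19 = 1.106e-18 J
Step 2: Denominator = N*kB = 91*1.381e-23 = 1.257e-21
Step 3: T = 1.106e-18 / 1.257e-21 = 879.9 K

879.9


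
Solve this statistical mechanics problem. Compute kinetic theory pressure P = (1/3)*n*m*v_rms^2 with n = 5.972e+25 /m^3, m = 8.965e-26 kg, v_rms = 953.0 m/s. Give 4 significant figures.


Step 1: v_rms^2 = 953.0^2 = 9.082e+05
Step 2: n*m = 5.972e+25*8.965e-26 = 5.354
Step 3: P = (1/3)*5.354*9.082e+05 = 1.621e+06 Pa

1.621e+06


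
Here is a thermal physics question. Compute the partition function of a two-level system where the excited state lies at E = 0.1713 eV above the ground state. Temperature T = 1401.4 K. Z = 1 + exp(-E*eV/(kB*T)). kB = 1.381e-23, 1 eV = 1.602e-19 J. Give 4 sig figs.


Step 1: Compute beta*E = E*eV/(kB*T) = 0.1713*1.602e-19/(1.381e-23*1401.4) = 1.418
Step 2: exp(-beta*E) = exp(-1.418) = 0.2422
Step 3: Z = 1 + 0.2422 = 1.242

1.242


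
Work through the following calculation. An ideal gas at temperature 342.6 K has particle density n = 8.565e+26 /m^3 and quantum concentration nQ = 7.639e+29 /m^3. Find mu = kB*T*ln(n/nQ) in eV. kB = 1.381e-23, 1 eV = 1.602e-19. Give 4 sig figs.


Step 1: n/nQ = 8.565e+26/7.639e+29 = 0.001121
Step 2: ln(n/nQ) = -6.793
Step 3: mu = kB*T*ln(n/nQ) = 4.731e-21*-6.793 = -3.214e-20 J
Step 4: Convert to eV: -3.214e-20/1.602e-19 = -0.2006 eV

-0.2006


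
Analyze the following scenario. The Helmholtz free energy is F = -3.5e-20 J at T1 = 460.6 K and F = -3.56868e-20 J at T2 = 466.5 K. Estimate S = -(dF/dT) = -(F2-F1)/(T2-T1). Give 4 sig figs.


Step 1: dF = F2 - F1 = -3.56868e-20 - (-3.5e-20) = -6.868e-22 J
Step 2: dT = T2 - T1 = 466.5 - 460.6 = 5.9 K
Step 3: S = -dF/dT = -(-6.868e-22)/5.9 = 1.164e-22 J/K

1.164e-22


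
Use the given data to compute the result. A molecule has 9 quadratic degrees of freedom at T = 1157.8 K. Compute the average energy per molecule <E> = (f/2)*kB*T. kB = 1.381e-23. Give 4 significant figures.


Step 1: f/2 = 9/2 = 4.5
Step 2: kB*T = 1.381e-23 * 1157.8 = 1.599e-20
Step 3: <E> = 4.5 * 1.599e-20 = 7.195e-20 J

7.195e-20


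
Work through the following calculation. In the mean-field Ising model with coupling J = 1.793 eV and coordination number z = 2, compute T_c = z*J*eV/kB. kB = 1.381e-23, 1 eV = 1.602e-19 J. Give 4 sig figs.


Step 1: z*J = 2*1.793 = 3.586 eV
Step 2: Convert to Joules: 3.586*1.602e-19 = 5.745e-19 J
Step 3: T_c = 5.745e-19 / 1.381e-23 = 4.16e+04 K

4.16e+04


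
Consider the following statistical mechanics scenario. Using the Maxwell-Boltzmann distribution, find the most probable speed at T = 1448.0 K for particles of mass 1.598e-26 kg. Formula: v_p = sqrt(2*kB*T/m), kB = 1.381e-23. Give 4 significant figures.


Step 1: Numerator = 2*kB*T = 2*1.381e-23*1448.0 = 3.999e-20
Step 2: Ratio = 3.999e-20 / 1.598e-26 = 2.503e+06
Step 3: v_p = sqrt(2.503e+06) = 1582 m/s

1582


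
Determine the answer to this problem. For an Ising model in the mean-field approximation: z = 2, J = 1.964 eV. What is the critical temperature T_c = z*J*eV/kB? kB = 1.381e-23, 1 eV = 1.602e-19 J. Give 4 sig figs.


Step 1: z*J = 2*1.964 = 3.928 eV
Step 2: Convert to Joules: 3.928*1.602e-19 = 6.293e-19 J
Step 3: T_c = 6.293e-19 / 1.381e-23 = 4.557e+04 K

4.557e+04


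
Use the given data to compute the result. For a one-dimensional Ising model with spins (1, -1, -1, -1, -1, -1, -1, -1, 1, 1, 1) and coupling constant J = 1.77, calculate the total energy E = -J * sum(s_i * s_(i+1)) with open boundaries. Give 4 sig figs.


Step 1: Nearest-neighbor products: -1, 1, 1, 1, 1, 1, 1, -1, 1, 1
Step 2: Sum of products = 6
Step 3: E = -1.77 * 6 = -10.62

-10.62


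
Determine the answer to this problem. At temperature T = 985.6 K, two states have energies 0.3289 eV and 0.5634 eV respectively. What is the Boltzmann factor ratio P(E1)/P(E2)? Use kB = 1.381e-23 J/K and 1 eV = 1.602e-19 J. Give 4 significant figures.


Step 1: Compute energy difference dE = E1 - E2 = 0.3289 - 0.5634 = -0.2345 eV
Step 2: Convert to Joules: dE_J = -0.2345 * 1.602e-19 = -3.757e-20 J
Step 3: Compute exponent = -dE_J / (kB * T) = -(-3.757e-20) / (1.381e-23 * 985.6) = 2.76
Step 4: P(E1)/P(E2) = exp(2.76) = 15.8

15.8


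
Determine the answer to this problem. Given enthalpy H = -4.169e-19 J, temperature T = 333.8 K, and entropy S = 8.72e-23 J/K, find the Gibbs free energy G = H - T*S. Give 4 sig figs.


Step 1: T*S = 333.8 * 8.72e-23 = 2.911e-20 J
Step 2: G = H - T*S = -4.169e-19 - 2.911e-20
Step 3: G = -4.46e-19 J

-4.46e-19


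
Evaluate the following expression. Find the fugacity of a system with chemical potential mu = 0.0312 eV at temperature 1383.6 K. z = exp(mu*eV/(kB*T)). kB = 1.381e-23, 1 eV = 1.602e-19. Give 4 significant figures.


Step 1: Convert mu to Joules: 0.0312*1.602e-19 = 4.998e-21 J
Step 2: kB*T = 1.381e-23*1383.6 = 1.911e-20 J
Step 3: mu/(kB*T) = 0.2616
Step 4: z = exp(0.2616) = 1.299

1.299


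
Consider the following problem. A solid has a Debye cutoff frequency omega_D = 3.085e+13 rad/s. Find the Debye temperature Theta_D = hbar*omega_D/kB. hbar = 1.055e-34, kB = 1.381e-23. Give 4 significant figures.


Step 1: hbar*omega_D = 1.055e-34 * 3.085e+13 = 3.255e-21 J
Step 2: Theta_D = 3.255e-21 / 1.381e-23
Step 3: Theta_D = 235.7 K

235.7


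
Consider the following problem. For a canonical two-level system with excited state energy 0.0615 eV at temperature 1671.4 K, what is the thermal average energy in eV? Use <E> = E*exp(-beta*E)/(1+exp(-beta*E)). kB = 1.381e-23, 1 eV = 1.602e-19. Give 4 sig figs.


Step 1: beta*E = 0.0615*1.602e-19/(1.381e-23*1671.4) = 0.4268
Step 2: exp(-beta*E) = 0.6526
Step 3: <E> = 0.0615*0.6526/(1+0.6526) = 0.02429 eV

0.02429


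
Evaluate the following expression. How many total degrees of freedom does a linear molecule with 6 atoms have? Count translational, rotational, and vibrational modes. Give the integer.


Step 1: Translational DOF = 3
Step 2: Rotational DOF (linear) = 2
Step 3: Vibrational DOF = 3*6 - 5 = 13
Step 4: Total = 3 + 2 + 13 = 18

18


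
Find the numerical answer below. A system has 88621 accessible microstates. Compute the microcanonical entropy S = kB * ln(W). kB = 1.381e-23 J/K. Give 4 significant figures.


Step 1: ln(W) = ln(88621) = 11.39
Step 2: S = kB * ln(W) = 1.381e-23 * 11.39
Step 3: S = 1.573e-22 J/K

1.573e-22


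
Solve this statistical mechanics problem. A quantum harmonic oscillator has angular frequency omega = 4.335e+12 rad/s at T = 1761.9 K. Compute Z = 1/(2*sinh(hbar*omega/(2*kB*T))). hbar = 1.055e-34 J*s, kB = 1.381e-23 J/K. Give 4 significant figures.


Step 1: Compute x = hbar*omega/(kB*T) = 1.055e-34*4.335e+12/(1.381e-23*1761.9) = 0.0188
Step 2: x/2 = 0.009398
Step 3: sinh(x/2) = 0.009398
Step 4: Z = 1/(2*0.009398) = 53.2

53.2


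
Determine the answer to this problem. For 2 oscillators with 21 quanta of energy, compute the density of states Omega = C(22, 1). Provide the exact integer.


Step 1: Use binomial coefficient C(22, 1)
Step 2: Numerator = 22! / 21!
Step 3: Denominator = 1!
Step 4: Omega = 22

22


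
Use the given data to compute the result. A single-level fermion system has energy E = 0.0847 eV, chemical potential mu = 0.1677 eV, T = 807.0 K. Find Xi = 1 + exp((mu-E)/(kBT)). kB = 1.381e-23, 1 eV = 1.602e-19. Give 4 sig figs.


Step 1: (mu - E) = 0.1677 - 0.0847 = 0.083 eV
Step 2: x = (mu-E)*eV/(kB*T) = 0.083*1.602e-19/(1.381e-23*807.0) = 1.193
Step 3: exp(x) = 3.297
Step 4: Xi = 1 + 3.297 = 4.297

4.297


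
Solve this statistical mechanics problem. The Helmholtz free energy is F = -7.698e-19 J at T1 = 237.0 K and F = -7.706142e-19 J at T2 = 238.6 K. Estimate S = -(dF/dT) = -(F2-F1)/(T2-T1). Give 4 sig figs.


Step 1: dF = F2 - F1 = -7.706142e-19 - (-7.698e-19) = -8.142e-22 J
Step 2: dT = T2 - T1 = 238.6 - 237.0 = 1.6 K
Step 3: S = -dF/dT = -(-8.142e-22)/1.6 = 5.089e-22 J/K

5.089e-22


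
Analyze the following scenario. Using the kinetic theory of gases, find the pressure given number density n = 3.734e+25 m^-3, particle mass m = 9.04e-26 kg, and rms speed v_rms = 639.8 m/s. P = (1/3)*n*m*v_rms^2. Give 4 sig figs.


Step 1: v_rms^2 = 639.8^2 = 4.093e+05
Step 2: n*m = 3.734e+25*9.04e-26 = 3.376
Step 3: P = (1/3)*3.376*4.093e+05 = 4.606e+05 Pa

4.606e+05


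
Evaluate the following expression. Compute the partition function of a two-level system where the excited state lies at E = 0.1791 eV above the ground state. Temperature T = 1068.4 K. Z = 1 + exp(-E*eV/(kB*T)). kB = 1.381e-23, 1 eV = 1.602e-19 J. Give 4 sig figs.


Step 1: Compute beta*E = E*eV/(kB*T) = 0.1791*1.602e-19/(1.381e-23*1068.4) = 1.945
Step 2: exp(-beta*E) = exp(-1.945) = 0.143
Step 3: Z = 1 + 0.143 = 1.143

1.143


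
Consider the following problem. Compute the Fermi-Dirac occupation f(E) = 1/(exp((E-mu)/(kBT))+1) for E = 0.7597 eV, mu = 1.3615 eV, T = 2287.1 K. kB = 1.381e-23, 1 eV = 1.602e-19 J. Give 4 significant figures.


Step 1: (E - mu) = 0.7597 - 1.3615 = -0.6018 eV
Step 2: Convert: (E-mu)*eV = -9.641e-20 J
Step 3: x = (E-mu)*eV/(kB*T) = -3.052
Step 4: f = 1/(exp(-3.052)+1) = 0.9549

0.9549


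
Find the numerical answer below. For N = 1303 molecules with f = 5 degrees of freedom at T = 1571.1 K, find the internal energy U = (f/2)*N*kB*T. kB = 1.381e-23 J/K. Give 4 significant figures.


Step 1: f/2 = 5/2 = 2.5
Step 2: N*kB*T = 1303*1.381e-23*1571.1 = 2.827e-17
Step 3: U = 2.5 * 2.827e-17 = 7.068e-17 J

7.068e-17


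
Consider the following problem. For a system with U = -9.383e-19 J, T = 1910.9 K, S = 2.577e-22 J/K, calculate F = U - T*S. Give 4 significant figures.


Step 1: T*S = 1910.9 * 2.577e-22 = 4.924e-19 J
Step 2: F = U - T*S = -9.383e-19 - 4.924e-19
Step 3: F = -1.431e-18 J

-1.431e-18


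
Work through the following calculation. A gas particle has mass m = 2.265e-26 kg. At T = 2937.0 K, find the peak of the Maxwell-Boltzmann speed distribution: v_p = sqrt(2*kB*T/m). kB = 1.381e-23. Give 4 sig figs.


Step 1: Numerator = 2*kB*T = 2*1.381e-23*2937.0 = 8.112e-20
Step 2: Ratio = 8.112e-20 / 2.265e-26 = 3.581e+06
Step 3: v_p = sqrt(3.581e+06) = 1892 m/s

1892


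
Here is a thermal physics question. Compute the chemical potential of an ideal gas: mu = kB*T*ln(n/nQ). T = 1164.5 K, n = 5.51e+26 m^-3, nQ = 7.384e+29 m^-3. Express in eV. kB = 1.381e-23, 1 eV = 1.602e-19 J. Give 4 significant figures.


Step 1: n/nQ = 5.51e+26/7.384e+29 = 0.0007462
Step 2: ln(n/nQ) = -7.201
Step 3: mu = kB*T*ln(n/nQ) = 1.608e-20*-7.201 = -1.158e-19 J
Step 4: Convert to eV: -1.158e-19/1.602e-19 = -0.7228 eV

-0.7228
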